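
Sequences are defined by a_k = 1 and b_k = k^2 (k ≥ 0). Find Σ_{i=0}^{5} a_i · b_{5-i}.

This is [x^5] in the product of the two ordinary generating functions.
Σ = 1·25 + 1·16 + 1·9 + 1·4 + 1·1 + 1·0 = 55.

55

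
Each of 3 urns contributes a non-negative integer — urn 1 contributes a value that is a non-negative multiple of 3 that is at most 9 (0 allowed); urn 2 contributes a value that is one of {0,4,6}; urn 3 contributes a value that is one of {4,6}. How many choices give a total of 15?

The generating function for the choices is (1 + t³ + t⁶ + t⁹)·(1 + t⁴ + t⁶)·(t⁴ + t⁶); the count is [t¹⁵].
(1 + t³ + t⁶ + t⁹) has coefficients 1,0,0,1,0,0,1,0,0,1 for degrees 0…9.
(1 + t⁴ + t⁶) has coefficients 1,0,0,0,1,0,1,0,0,0,0,0,0,0,0,0 for degrees 0…15.
Finally multiplying by (t⁴ + t⁶), the product of all factors after the first has coefficients 0,0,0,0,1,0,1,0,1,0,2,0,1,0,0,0 for degrees 0…15.
[t¹⁵] = 1·0 + 1·1 + 1·0 + 1·1 = 2.

2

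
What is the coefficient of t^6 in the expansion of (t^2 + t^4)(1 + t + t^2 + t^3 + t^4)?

(t^2 + t^4) has coefficients 0,0,1,0,1 for degrees 0…4.
(1 + t + t^2 + t^3 + t^4) has coefficients 1,1,1,1,1,0,0 for degrees 0…6.
[t^6] = 1·1 + 1·1 = 2.

2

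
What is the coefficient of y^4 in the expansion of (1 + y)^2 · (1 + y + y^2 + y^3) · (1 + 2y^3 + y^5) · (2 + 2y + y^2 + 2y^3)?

(1 + y)^2 has coefficients 1,2,1 for degrees 0…2.
(1 + y + y^2 + y^3) has coefficients 1,1,1,1,0 for degrees 0…4.
Multiplying by (1 + 2y^3 + y^5) gives running coefficients 1,1,1,3,2 for degrees 0…4.
Finally multiplying by (2 + 2y + y^2 + 2y^3), the product of all factors after the first has coefficients 2,4,5,11,13 for degrees 0…4.
[y^4] = 1·13 + 2·11 + 1·5 = 40.

40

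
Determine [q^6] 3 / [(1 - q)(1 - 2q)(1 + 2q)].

Partial fractions give a closed form: a_n = (-1)·1^n + (3)·2^n + (1)·(-2)^n.
At n = 6: a_6 = 255.

255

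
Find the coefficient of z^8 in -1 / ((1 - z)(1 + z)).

Partial fractions give a closed form: a_n = (-1/2)·1^n + (-1/2)·(-1)^n.
At n = 8: a_8 = -1.

-1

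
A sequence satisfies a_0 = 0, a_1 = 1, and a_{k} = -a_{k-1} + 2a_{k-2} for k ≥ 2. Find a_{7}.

43

The ordinary generating function has denominator 1 + y - 2y^2.
Iterating the recurrence: a_0,…,a_{7} = 0, 1, -1, 3, -5, 11, -21, 43.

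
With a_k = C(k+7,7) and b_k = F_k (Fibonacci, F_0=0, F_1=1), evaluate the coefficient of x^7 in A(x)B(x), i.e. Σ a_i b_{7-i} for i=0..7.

3785

The convolution is the x^7 coefficient of A(x)B(x).
Σ = 1·13 + 8·8 + 36·5 + 120·3 + 330·2 + 792·1 + 1716·1 + 3432·0 = 3785.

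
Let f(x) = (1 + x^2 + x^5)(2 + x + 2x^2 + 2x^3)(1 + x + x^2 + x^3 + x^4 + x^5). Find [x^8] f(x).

(1 + x^2 + x^5) has coefficients 1,0,1,0,0,1 for degrees 0…5.
(2 + x + 2x^2 + 2x^3) has coefficients 2,1,2,2,0,0,0,0,0 for degrees 0…8.
Finally multiplying by (1 + x + x^2 + x^3 + x^4 + x^5), the product of all factors after the first has coefficients 2,3,5,7,7,7,5,4,2 for degrees 0…8.
[x^8] = 1·2 + 1·5 + 1·7 = 14.

14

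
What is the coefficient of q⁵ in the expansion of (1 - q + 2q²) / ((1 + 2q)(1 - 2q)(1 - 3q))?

The denominator gives the recurrence a_n = 3a_(n−1) + 4a_(n−2) − 12a_(n−3) for n ≥ 3; the numerator fixes a_0 = 1, a_1 = 2, a_2 = 12.
Iterating: 1, 2, 12, 32, 120, 344, so a_5 = 344.

344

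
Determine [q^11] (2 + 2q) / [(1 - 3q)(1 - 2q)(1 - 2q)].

4071304

The denominator gives the recurrence a_n = 7a_(n−1) − 16a_(n−2) + 12a_(n−3) for n ≥ 3; the numerator fixes a_0 = 2, a_1 = 16, a_2 = 80.
Iterating: 2, 16, 80, 328, 1208, 4168, 13784, 44296, 139544, 433480, 1333208, 4071304, so a_11 = 4071304.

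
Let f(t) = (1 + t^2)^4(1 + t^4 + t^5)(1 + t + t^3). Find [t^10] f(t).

(1 + t^2)^4 has coefficients 1,0,4,0,6,0,4,0,1 for degrees 0…8.
(1 + t^4 + t^5) has coefficients 1,0,0,0,1,1,0,0,0,0,0 for degrees 0…10.
Finally multiplying by (1 + t + t^3), the product of all factors after the first has coefficients 1,1,0,1,1,2,1,1,1,0,0 for degrees 0…10.
[t^10] = 1·0 + 4·1 + 6·1 + 4·1 + 1·0 = 14.

14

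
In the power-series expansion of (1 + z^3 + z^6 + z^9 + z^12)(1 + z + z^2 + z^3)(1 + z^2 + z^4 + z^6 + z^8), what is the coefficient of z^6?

(1 + z^3 + z^6 + z^9 + z^12) has coefficients 1,0,0,1,0,0,1 for degrees 0…6.
(1 + z + z^2 + z^3) has coefficients 1,1,1,1,0,0,0 for degrees 0…6.
Finally multiplying by (1 + z^2 + z^4 + z^6 + z^8), the product of all factors after the first has coefficients 1,1,2,2,2,2,2 for degrees 0…6.
[z^6] = 1·2 + 1·2 + 1·1 = 5.

5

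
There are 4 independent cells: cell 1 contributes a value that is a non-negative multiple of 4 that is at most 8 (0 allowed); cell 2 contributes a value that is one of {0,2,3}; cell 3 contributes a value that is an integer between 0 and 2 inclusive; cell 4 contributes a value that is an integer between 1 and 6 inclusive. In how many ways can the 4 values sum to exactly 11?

The generating function for the choices is (1 + t^4 + t^8)·(1 + t^2 + t^3)·(1 + t + t^2)·(t + t^2 + t^3 + t^4 + t^5 + t^6); the count is [t^11].
(1 + t^4 + t^8) has coefficients 1,0,0,0,1,0,0,0,1 for degrees 0…8.
(1 + t^2 + t^3) has coefficients 1,0,1,1,0,0,0,0,0,0,0,0 for degrees 0…11.
Multiplying by (1 + t + t^2) gives running coefficients 1,1,2,2,2,1,0,0,0,0,0,0 for degrees 0…11.
Finally multiplying by (t + t^2 + t^3 + t^4 + t^5 + t^6), the product of all factors after the first has coefficients 0,1,2,4,6,8,9,8,7,5,3,1 for degrees 0…11.
[t^11] = 1·1 + 1·8 + 1·4 = 13.

13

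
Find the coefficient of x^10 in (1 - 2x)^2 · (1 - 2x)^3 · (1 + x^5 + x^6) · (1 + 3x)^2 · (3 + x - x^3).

(1 - 2x)^2 has coefficients 1,-4,4 for degrees 0…2.
(1 - 2x)^3 has coefficients 1,-6,12,-8,0,0,0,0,0,0,0 for degrees 0…10.
Multiplying by (1 + x^5 + x^6) gives running coefficients 1,-6,12,-8,0,1,-5,6,4,-8,0 for degrees 0…10.
Multiplying by (1 + 3x)^2 gives running coefficients 1,0,-15,10,60,-71,1,-15,-5,70,-12 for degrees 0…10.
Finally multiplying by (3 + x - x^3), the product of all factors after the first has coefficients 3,1,-45,14,190,-138,-78,-104,41,204,49 for degrees 0…10.
[x^10] = 1·49 − 4·204 + 4·41 = -603.

-603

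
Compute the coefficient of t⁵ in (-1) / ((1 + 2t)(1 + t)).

Partial fractions give a closed form: a_n = (-2)·(-2)^n + (1)·(-1)^n.
At n = 5: a_5 = 63.

63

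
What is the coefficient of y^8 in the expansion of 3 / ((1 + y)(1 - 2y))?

Partial fractions give a closed form: a_n = (1)·(-1)^n + (2)·2^n.
At n = 8: a_8 = 513.

513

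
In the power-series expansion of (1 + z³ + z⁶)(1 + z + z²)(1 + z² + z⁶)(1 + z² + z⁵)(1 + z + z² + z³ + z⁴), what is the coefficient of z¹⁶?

20

(1 + z³ + z⁶) has coefficients 1,0,0,1,0,0,1 for degrees 0…6.
(1 + z + z²) has coefficients 1,1,1,0,0,0,0,0,0,0,0,0,0,0,0,0,0 for degrees 0…16.
Multiplying by (1 + z² + z⁶) gives running coefficients 1,1,2,1,1,0,1,1,1,0,0,0,0,0,0,0,0 for degrees 0…16.
Multiplying by (1 + z² + z⁵) gives running coefficients 1,1,3,2,3,2,3,3,3,2,1,1,1,1,0,0,0 for degrees 0…16.
Finally multiplying by (1 + z + z² + z³ + z⁴), the product of all factors after the first has coefficients 1,2,5,7,10,11,13,13,14,13,12,10,8,6,4,3,2 for degrees 0…16.
[z¹⁶] = 1·2 + 1·6 + 1·12 = 20.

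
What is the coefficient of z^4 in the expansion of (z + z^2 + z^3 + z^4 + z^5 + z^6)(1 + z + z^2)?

3

(z + z^2 + z^3 + z^4 + z^5 + z^6) has coefficients 0,1,1,1,1 for degrees 0…4.
(1 + z + z^2) has coefficients 1,1,1,0,0 for degrees 0…4.
[z^4] = 1·0 + 1·1 + 1·1 + 1·1 = 3.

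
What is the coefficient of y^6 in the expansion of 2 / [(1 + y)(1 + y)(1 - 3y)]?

824

The denominator gives the recurrence a_n = a_(n−1) + 5a_(n−2) + 3a_(n−3) for n ≥ 3; the numerator fixes a_0 = 2, a_1 = 2, a_2 = 12.
Iterating: 2, 2, 12, 28, 94, 270, 824, so a_6 = 824.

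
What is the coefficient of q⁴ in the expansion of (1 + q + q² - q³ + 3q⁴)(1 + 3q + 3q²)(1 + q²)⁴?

37

(1 + q + q² - q³ + 3q⁴) has coefficients 1,1,1,-1,3 for degrees 0…4.
(1 + 3q + 3q²) has coefficients 1,3,3,0,0 for degrees 0…4.
Finally multiplying by (1 + q²)⁴, the product of all factors after the first has coefficients 1,3,7,12,18 for degrees 0…4.
[q⁴] = 1·18 + 1·12 + 1·7 − 1·3 + 3·1 = 37.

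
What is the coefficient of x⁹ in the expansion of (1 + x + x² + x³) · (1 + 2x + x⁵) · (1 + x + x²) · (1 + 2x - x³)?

(1 + x + x² + x³) has coefficients 1,1,1,1 for degrees 0…3.
(1 + 2x + x⁵) has coefficients 1,2,0,0,0,1,0,0,0,0 for degrees 0…9.
Multiplying by (1 + x + x²) gives running coefficients 1,3,3,2,0,1,1,1,0,0 for degrees 0…9.
Finally multiplying by (1 + 2x - x³), the product of all factors after the first has coefficients 1,5,9,7,1,-2,1,3,1,-1 for degrees 0…9.
[x⁹] = 1·(-1) + 1·1 + 1·3 + 1·1 = 4.

4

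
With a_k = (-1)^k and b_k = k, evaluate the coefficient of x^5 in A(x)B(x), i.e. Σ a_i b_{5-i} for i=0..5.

3

Write out a_i and b_{5-i} for i = 0,…,5 and sum the products.
Σ = 1·5 − 1·4 + 1·3 − 1·2 + 1·1 − 1·0 = 3.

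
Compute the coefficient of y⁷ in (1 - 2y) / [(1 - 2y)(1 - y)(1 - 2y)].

255

The denominator gives the recurrence a_n = 5a_(n−1) − 8a_(n−2) + 4a_(n−3) for n ≥ 3; the numerator fixes a_0 = 1, a_1 = 3, a_2 = 7.
Iterating: 1, 3, 7, 15, 31, 63, 127, 255, so a_7 = 255.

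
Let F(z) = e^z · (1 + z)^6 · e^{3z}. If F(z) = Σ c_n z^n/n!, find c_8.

20528128

The EGF product rule gives c_8 = Σ_{k_1+k_2+k_3=8} C(8; k_1,k_2,k_3) · ∏ g_i(k_i), where e^z gives (1)^k; (1+z)^6 gives the falling factorial (6)_k; e^{3z} gives (3)^k.
g_1(k) for k = 0…8: 1, 1, 1, 1, 1, 1, 1, 1, 1.
g_2(k) for k = 0…8: 1, 6, 30, 120, 360, 720, 720, 0, 0.
g_3(k) for k = 0…8: 1, 3, 9, 27, 81, 243, 729, 2187, 6561.
First combine the last two factors: h(k) = Σ_j C(k,j)·g_2(j)·g_3(k−j) for k = 0…8: 1, 9, 75, 579, 4149, 27693, 173007, 1017495, 5668137.
c_8 = Σ_k C(8,k)·g_1(k)·h(8−k) = 1·1·5668137 + 8·1·1017495 + 28·1·173007 + 56·1·27693 + 70·1·4149 + 56·1·579 + 28·1·75 + 8·1·9 + 1·1·1 = 5668137 + 8139960 + 4844196 + 1550808 + 290430 + 32424 + 2100 + 72 + 1 = 20528128.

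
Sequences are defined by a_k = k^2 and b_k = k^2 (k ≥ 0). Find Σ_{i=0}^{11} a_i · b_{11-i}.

This is [x^11] in the product of the two ordinary generating functions.
Σ = 0·121 + 1·100 + 4·81 + 9·64 + 16·49 + 25·36 + 36·25 + 49·16 + 64·9 + 81·4 + 100·1 + 121·0 = 5368.

5368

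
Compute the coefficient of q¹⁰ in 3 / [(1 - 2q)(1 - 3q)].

525297

Partial fractions give a closed form: a_n = (-6)·2^n + (9)·3^n.
At n = 10: a_10 = 525297.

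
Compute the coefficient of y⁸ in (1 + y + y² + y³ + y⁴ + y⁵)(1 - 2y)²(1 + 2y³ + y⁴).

(1 + y + y² + y³ + y⁴ + y⁵) has coefficients 1,1,1,1,1,1 for degrees 0…5.
(1 - 2y)² has coefficients 1,-4,4,0,0,0,0,0,0 for degrees 0…8.
Finally multiplying by (1 + 2y³ + y⁴), the product of all factors after the first has coefficients 1,-4,4,2,-7,4,4,0,0 for degrees 0…8.
[y⁸] = 1·0 + 1·0 + 1·4 + 1·4 + 1·(-7) + 1·2 = 3.

3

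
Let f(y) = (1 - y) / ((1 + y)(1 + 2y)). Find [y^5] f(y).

-94

Partial fractions give a closed form: a_n = (-2)·(-1)^n + (3)·(-2)^n.
At n = 5: a_5 = -94.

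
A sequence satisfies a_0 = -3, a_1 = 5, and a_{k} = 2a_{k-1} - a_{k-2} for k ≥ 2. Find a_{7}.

The ordinary generating function has denominator 1 - 2y + y^2.
Iterating the recurrence: a_0,…,a_{7} = -3, 5, 13, 21, 29, 37, 45, 53.

53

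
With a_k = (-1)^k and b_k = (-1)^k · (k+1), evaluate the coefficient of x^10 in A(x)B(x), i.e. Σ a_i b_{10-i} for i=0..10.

This is [x^10] in the product of the two ordinary generating functions.
Σ = 1·11 − 1·(-10) + 1·9 − 1·(-8) + 1·7 − 1·(-6) + 1·5 − 1·(-4) + 1·3 − 1·(-2) + 1·1 = 66.

66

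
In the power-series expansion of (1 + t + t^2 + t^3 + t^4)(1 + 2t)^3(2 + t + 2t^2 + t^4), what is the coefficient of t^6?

139

(1 + t + t^2 + t^3 + t^4) has coefficients 1,1,1,1,1 for degrees 0…4.
(1 + 2t)^3 has coefficients 1,6,12,8,0,0,0 for degrees 0…6.
Finally multiplying by (2 + t + 2t^2 + t^4), the product of all factors after the first has coefficients 2,13,32,40,33,22,12 for degrees 0…6.
[t^6] = 1·12 + 1·22 + 1·33 + 1·40 + 1·32 = 139.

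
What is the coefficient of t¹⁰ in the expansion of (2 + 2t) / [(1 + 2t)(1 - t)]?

684

The denominator gives the recurrence a_n = −a_(n−1) + 2a_(n−2) for n ≥ 2; the numerator fixes a_0 = 2, a_1 = 0.
Iterating: 2, 0, 4, -4, 12, -20, 44, -84, 172, -340, 684, so a_10 = 684.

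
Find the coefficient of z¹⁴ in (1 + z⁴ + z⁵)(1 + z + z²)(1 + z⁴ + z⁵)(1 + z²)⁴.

(1 + z⁴ + z⁵) has coefficients 1,0,0,0,1,1 for degrees 0…5.
(1 + z + z²) has coefficients 1,1,1,0,0,0,0,0,0,0,0,0,0,0,0 for degrees 0…14.
Multiplying by (1 + z⁴ + z⁵) gives running coefficients 1,1,1,0,1,2,2,1,0,0,0,0,0,0,0 for degrees 0…14.
Finally multiplying by (1 + z²)⁴, the product of all factors after the first has coefficients 1,1,5,4,11,8,16,13,19,17,17,14,9,6,2 for degrees 0…14.
[z¹⁴] = 1·2 + 1·17 + 1·17 = 36.

36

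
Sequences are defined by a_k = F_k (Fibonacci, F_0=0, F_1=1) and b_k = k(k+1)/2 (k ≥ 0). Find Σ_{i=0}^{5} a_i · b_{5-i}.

The convolution is the t^5 coefficient of A(t)B(t).
Σ = 0·15 + 1·10 + 1·6 + 2·3 + 3·1 + 5·0 = 25.

25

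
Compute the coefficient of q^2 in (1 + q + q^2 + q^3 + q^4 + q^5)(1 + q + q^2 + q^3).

3

(1 + q + q^2 + q^3 + q^4 + q^5) has coefficients 1,1,1 for degrees 0…2.
(1 + q + q^2 + q^3) has coefficients 1,1,1 for degrees 0…2.
[q^2] = 1·1 + 1·1 + 1·1 = 3.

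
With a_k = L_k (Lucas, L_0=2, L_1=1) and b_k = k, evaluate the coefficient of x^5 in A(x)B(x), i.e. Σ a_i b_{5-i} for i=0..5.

38

This is [x^5] in the product of the two ordinary generating functions.
Σ = 2·5 + 1·4 + 3·3 + 4·2 + 7·1 + 11·0 = 38.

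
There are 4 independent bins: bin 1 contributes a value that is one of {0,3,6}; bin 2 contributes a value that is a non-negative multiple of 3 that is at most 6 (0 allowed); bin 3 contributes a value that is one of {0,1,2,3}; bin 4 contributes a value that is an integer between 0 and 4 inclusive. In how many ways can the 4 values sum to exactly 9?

18

The generating function for the choices is (1 + q^3 + q^6)·(1 + q^3 + q^6)·(1 + q + q^2 + q^3)·(1 + q + q^2 + q^3 + q^4); the count is [q^9].
(1 + q^3 + q^6) has coefficients 1,0,0,1,0,0,1 for degrees 0…6.
(1 + q^3 + q^6) has coefficients 1,0,0,1,0,0,1,0,0,0 for degrees 0…9.
Multiplying by (1 + q + q^2 + q^3) gives running coefficients 1,1,1,2,1,1,2,1,1,1 for degrees 0…9.
Finally multiplying by (1 + q + q^2 + q^3 + q^4), the product of all factors after the first has coefficients 1,2,3,5,6,6,7,7,6,6 for degrees 0…9.
[q^9] = 1·6 + 1·7 + 1·5 = 18.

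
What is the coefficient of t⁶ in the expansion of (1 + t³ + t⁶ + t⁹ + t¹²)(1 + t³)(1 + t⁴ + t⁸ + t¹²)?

(1 + t³ + t⁶ + t⁹ + t¹²) has coefficients 1,0,0,1,0,0,1 for degrees 0…6.
(1 + t³) has coefficients 1,0,0,1,0,0,0 for degrees 0…6.
Finally multiplying by (1 + t⁴ + t⁸ + t¹²), the product of all factors after the first has coefficients 1,0,0,1,1,0,0 for degrees 0…6.
[t⁶] = 1·0 + 1·1 + 1·1 = 2.

2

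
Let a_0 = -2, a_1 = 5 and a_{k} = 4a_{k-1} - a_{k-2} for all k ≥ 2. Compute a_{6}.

4318

The ordinary generating function has denominator 1 - 4t + t^2.
Iterating the recurrence: a_0,…,a_{6} = -2, 5, 22, 83, 310, 1157, 4318.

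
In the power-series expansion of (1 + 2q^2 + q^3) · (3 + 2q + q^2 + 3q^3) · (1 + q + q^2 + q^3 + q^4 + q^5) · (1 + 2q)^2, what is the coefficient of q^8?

(1 + 2q^2 + q^3) has coefficients 1,0,2,1 for degrees 0…3.
(3 + 2q + q^2 + 3q^3) has coefficients 3,2,1,3,0,0,0,0,0 for degrees 0…8.
Multiplying by (1 + q + q^2 + q^3 + q^4 + q^5) gives running coefficients 3,5,6,9,9,9,6,4,3 for degrees 0…8.
Finally multiplying by (1 + 2q)^2, the product of all factors after the first has coefficients 3,17,38,53,69,81,78,64,43 for degrees 0…8.
[q^8] = 1·43 + 2·78 + 1·81 = 280.

280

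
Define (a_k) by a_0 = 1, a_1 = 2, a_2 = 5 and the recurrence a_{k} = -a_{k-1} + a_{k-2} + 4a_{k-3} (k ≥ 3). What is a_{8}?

The ordinary generating function has denominator 1 + t - t^2 - 4t^3.
Iterating the recurrence: a_0,…,a_{8} = 1, 2, 5, 1, 12, 9, 7, 50, -7.

-7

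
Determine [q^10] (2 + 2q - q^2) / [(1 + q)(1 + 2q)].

The denominator gives the recurrence a_n = −3a_(n−1) − 2a_(n−2) for n ≥ 3; the numerator fixes a_0 = 2, a_1 = -4, a_2 = 7.
Iterating: 2, -4, 7, -13, 25, -49, 97, -193, 385, -769, 1537, so a_10 = 1537.

1537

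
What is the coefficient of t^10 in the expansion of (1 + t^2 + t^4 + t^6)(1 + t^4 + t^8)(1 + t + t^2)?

(1 + t^2 + t^4 + t^6) has coefficients 1,0,1,0,1,0,1 for degrees 0…6.
(1 + t^4 + t^8) has coefficients 1,0,0,0,1,0,0,0,1,0,0 for degrees 0…10.
Finally multiplying by (1 + t + t^2), the product of all factors after the first has coefficients 1,1,1,0,1,1,1,0,1,1,1 for degrees 0…10.
[t^10] = 1·1 + 1·1 + 1·1 + 1·1 = 4.

4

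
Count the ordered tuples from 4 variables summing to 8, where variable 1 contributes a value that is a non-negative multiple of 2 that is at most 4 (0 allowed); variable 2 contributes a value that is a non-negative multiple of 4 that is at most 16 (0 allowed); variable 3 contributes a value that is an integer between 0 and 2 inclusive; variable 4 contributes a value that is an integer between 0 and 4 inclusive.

12

The generating function for the choices is (1 + y² + y⁴)·(1 + y⁴ + y⁸ + y¹² + y¹⁶)·(1 + y + y²)·(1 + y + y² + y³ + y⁴); the count is [y⁸].
(1 + y² + y⁴) has coefficients 1,0,1,0,1 for degrees 0…4.
(1 + y⁴ + y⁸ + y¹² + y¹⁶) has coefficients 1,0,0,0,1,0,0,0,1 for degrees 0…8.
Multiplying by (1 + y + y²) gives running coefficients 1,1,1,0,1,1,1,0,1 for degrees 0…8.
Finally multiplying by (1 + y + y² + y³ + y⁴), the product of all factors after the first has coefficients 1,2,3,3,4,4,4,3,4 for degrees 0…8.
[y⁸] = 1·4 + 1·4 + 1·4 = 12.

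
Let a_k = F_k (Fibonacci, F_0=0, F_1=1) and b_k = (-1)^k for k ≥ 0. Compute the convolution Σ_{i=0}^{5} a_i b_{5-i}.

The convolution is the x^5 coefficient of A(x)B(x).
Σ = 0·(-1) + 1·1 + 1·(-1) + 2·1 + 3·(-1) + 5·1 = 4.

4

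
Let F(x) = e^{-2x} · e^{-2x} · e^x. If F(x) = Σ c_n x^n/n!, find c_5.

The EGF product rule gives c_5 = Σ_{k_1+k_2+k_3=5} C(5; k_1,k_2,k_3) · ∏ g_i(k_i), where e^{-2x} gives (-2)^k; e^{-2x} gives (-2)^k; e^x gives (1)^k.
g_1(k) for k = 0…5: 1, -2, 4, -8, 16, -32.
g_2(k) for k = 0…5: 1, -2, 4, -8, 16, -32.
g_3(k) for k = 0…5: 1, 1, 1, 1, 1, 1.
First combine the last two factors: h(k) = Σ_j C(k,j)·g_2(j)·g_3(k−j) for k = 0…5: 1, -1, 1, -1, 1, -1.
c_5 = Σ_k C(5,k)·g_1(k)·h(5−k) = 1·1·(-1) + 5·(-2)·1 + 10·4·(-1) + 10·(-8)·1 + 5·16·(-1) + 1·(-32)·1 = −1 − 10 − 40 − 80 − 80 − 32 = -243.

-243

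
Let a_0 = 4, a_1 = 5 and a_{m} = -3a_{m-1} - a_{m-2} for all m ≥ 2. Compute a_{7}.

2461

The ordinary generating function has denominator 1 + 3t + t^2.
Iterating the recurrence: a_0,…,a_{7} = 4, 5, -19, 52, -137, 359, -940, 2461.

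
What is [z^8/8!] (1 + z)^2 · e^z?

The EGF product rule gives c_8 = Σ_{k_1+k_2=8} C(8; k_1,k_2) · ∏ g_i(k_i), where (1+z)^2 gives the falling factorial (2)_k; e^z gives (1)^k.
g_1(k) for k = 0…8: 1, 2, 2, 0, 0, 0, 0, 0, 0.
g_2(k) for k = 0…8: 1, 1, 1, 1, 1, 1, 1, 1, 1.
c_8 = Σ_k C(8,k)·g_1(k)·g_2(8−k) = 1·1·1 + 8·2·1 + 28·2·1 = 1 + 16 + 56 = 73.

73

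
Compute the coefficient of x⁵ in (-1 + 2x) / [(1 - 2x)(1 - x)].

The denominator gives the recurrence a_n = 3a_(n−1) − 2a_(n−2) for n ≥ 3; the numerator fixes a_0 = -1, a_1 = -1, a_2 = -1.
Iterating: -1, -1, -1, -1, -1, -1, so a_5 = -1.

-1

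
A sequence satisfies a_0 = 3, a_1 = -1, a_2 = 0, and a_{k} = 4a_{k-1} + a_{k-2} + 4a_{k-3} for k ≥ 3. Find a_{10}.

The ordinary generating function has denominator 1 - 4t - t^2 - 4t^3.
Iterating the recurrence: a_0,…,a_{10} = 3, -1, 0, 11, 40, 171, 768, 3403, 15064, 66731, 295600.

295600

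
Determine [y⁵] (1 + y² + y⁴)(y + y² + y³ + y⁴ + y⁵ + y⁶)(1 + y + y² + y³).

8

(1 + y² + y⁴) has coefficients 1,0,1,0,1 for degrees 0…4.
(y + y² + y³ + y⁴ + y⁵ + y⁶) has coefficients 0,1,1,1,1,1 for degrees 0…5.
Finally multiplying by (1 + y + y² + y³), the product of all factors after the first has coefficients 0,1,2,3,4,4 for degrees 0…5.
[y⁵] = 1·4 + 1·3 + 1·1 = 8.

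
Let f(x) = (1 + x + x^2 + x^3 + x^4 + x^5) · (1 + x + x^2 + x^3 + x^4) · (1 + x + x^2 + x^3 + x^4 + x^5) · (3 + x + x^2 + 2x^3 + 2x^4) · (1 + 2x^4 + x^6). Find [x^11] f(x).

592

(1 + x + x^2 + x^3 + x^4 + x^5) has coefficients 1,1,1,1,1,1 for degrees 0…5.
(1 + x + x^2 + x^3 + x^4) has coefficients 1,1,1,1,1,0,0,0,0,0,0,0 for degrees 0…11.
Multiplying by (1 + x + x^2 + x^3 + x^4 + x^5) gives running coefficients 1,2,3,4,5,5,4,3,2,1,0,0 for degrees 0…11.
Multiplying by (3 + x + x^2 + 2x^3 + 2x^4) gives running coefficients 3,7,12,19,28,34,36,36,33,26,17,11 for degrees 0…11.
Finally multiplying by (1 + 2x^4 + x^6), the product of all factors after the first has coefficients 3,7,12,19,34,48,63,81,101,113,117,117 for degrees 0…11.
[x^11] = 1·117 + 1·117 + 1·113 + 1·101 + 1·81 + 1·63 = 592.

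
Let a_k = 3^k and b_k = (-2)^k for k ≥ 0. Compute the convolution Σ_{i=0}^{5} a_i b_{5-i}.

133

The convolution is the t^5 coefficient of A(t)B(t).
Σ = 1·(-32) + 3·16 + 9·(-8) + 27·4 + 81·(-2) + 243·1 = 133.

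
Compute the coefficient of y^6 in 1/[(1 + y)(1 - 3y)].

The denominator gives the recurrence a_n = 2a_(n−1) + 3a_(n−2) for n ≥ 2; the numerator fixes a_0 = 1, a_1 = 2.
Iterating: 1, 2, 7, 20, 61, 182, 547, so a_6 = 547.

547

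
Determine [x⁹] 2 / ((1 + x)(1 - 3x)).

29524

Partial fractions give a closed form: a_n = (1/2)·(-1)^n + (3/2)·3^n.
At n = 9: a_9 = 29524.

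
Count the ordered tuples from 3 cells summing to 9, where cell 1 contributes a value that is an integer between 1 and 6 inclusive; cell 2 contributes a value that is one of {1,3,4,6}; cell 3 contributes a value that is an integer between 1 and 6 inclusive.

16

The generating function for the choices is (y + y^2 + y^3 + y^4 + y^5 + y^6)·(y + y^3 + y^4 + y^6)·(y + y^2 + y^3 + y^4 + y^5 + y^6); the count is [y^9].
(y + y^2 + y^3 + y^4 + y^5 + y^6) has coefficients 0,1,1,1,1,1,1 for degrees 0…6.
(y + y^3 + y^4 + y^6) has coefficients 0,1,0,1,1,0,1,0,0,0 for degrees 0…9.
Finally multiplying by (y + y^2 + y^3 + y^4 + y^5 + y^6), the product of all factors after the first has coefficients 0,0,1,1,2,3,3,4,3,3 for degrees 0…9.
[y^9] = 1·3 + 1·4 + 1·3 + 1·3 + 1·2 + 1·1 = 16.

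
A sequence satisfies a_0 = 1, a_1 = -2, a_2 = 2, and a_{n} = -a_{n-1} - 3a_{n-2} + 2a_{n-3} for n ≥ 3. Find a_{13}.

The ordinary generating function has denominator 1 + q + 3q^2 - 2q^3.
Iterating the recurrence: a_0,…,a_{13} = 1, -2, 2, 6, -16, 2, 58, -96, -74, 478, -448, -1134, 3434, -928.

-928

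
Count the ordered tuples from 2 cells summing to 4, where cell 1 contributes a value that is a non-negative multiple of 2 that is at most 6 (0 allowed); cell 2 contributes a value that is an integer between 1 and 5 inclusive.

2

The generating function for the choices is (1 + x² + x⁴ + x⁶)·(x + x² + x³ + x⁴ + x⁵); the count is [x⁴].
(1 + x² + x⁴ + x⁶) has coefficients 1,0,1,0,1 for degrees 0…4.
(x + x² + x³ + x⁴ + x⁵) has coefficients 0,1,1,1,1 for degrees 0…4.
[x⁴] = 1·1 + 1·1 + 1·0 = 2.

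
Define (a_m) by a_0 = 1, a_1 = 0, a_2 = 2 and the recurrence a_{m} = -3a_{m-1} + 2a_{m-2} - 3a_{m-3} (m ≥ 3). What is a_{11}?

-324801

The ordinary generating function has denominator 1 + 3t - 2t^2 + 3t^3.
Iterating the recurrence: a_0,…,a_{11} = 1, 0, 2, -9, 31, -117, 440, -1647, 6172, -23130, 86675, -324801.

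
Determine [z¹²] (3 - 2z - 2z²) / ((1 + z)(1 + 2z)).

28669

The denominator gives the recurrence a_n = −3a_(n−1) − 2a_(n−2) for n ≥ 3; the numerator fixes a_0 = 3, a_1 = -11, a_2 = 25.
Iterating: 3, -11, 25, -53, 109, -221, 445, -893, 1789, -3581, 7165, -14333, 28669, so a_12 = 28669.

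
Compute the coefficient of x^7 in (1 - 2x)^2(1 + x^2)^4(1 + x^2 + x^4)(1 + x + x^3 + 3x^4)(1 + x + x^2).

(1 - 2x)^2 has coefficients 1,-4,4 for degrees 0…2.
(1 + x^2)^4 has coefficients 1,0,4,0,6,0,4,0 for degrees 0…7.
Multiplying by (1 + x^2 + x^4) gives running coefficients 1,0,5,0,11,0,14,0 for degrees 0…7.
Multiplying by (1 + x + x^3 + 3x^4) gives running coefficients 1,1,5,6,14,16,29,25 for degrees 0…7.
Finally multiplying by (1 + x + x^2), the product of all factors after the first has coefficients 1,2,7,12,25,36,59,70 for degrees 0…7.
[x^7] = 1·70 − 4·59 + 4·36 = -22.

-22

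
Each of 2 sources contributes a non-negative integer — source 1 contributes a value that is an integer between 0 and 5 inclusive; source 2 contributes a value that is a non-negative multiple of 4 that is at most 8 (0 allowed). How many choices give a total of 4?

2

The generating function for the choices is (1 + z + z^2 + z^3 + z^4 + z^5)·(1 + z^4 + z^8); the count is [z^4].
(1 + z + z^2 + z^3 + z^4 + z^5) has coefficients 1,1,1,1,1 for degrees 0…4.
(1 + z^4 + z^8) has coefficients 1,0,0,0,1 for degrees 0…4.
[z^4] = 1·1 + 1·0 + 1·0 + 1·0 + 1·1 = 2.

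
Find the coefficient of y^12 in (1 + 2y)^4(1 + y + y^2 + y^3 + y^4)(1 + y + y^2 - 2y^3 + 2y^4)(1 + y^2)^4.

(1 + 2y)^4 has coefficients 1,8,24,32,16 for degrees 0…4.
(1 + y + y^2 + y^3 + y^4) has coefficients 1,1,1,1,1,0,0,0,0,0,0,0,0 for degrees 0…12.
Multiplying by (1 + y + y^2 - 2y^3 + 2y^4) gives running coefficients 1,2,3,1,3,2,1,0,2,0,0,0,0 for degrees 0…12.
Finally multiplying by (1 + y^2)^4, the product of all factors after the first has coefficients 1,2,7,9,21,18,35,22,37,18,29,9,19 for degrees 0…12.
[y^12] = 1·19 + 8·9 + 24·29 + 32·18 + 16·37 = 1955.

1955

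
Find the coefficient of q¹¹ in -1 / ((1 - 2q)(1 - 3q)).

Partial fractions give a closed form: a_n = (2)·2^n + (-3)·3^n.
At n = 11: a_11 = -527345.

-527345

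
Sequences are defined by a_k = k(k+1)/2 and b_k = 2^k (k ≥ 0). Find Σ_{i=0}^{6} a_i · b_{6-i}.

This is [x^6] in the product of the two ordinary generating functions.
Σ = 0·64 + 1·32 + 3·16 + 6·8 + 10·4 + 15·2 + 21·1 = 219.

219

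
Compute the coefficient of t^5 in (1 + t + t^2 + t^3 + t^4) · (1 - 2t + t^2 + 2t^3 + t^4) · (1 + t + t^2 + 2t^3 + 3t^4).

4

(1 + t + t^2 + t^3 + t^4) has coefficients 1,1,1,1,1 for degrees 0…4.
(1 - 2t + t^2 + 2t^3 + t^4) has coefficients 1,-2,1,2,1,0 for degrees 0…5.
Finally multiplying by (1 + t + t^2 + 2t^3 + 3t^4), the product of all factors after the first has coefficients 1,-1,0,3,3,-1 for degrees 0…5.
[t^5] = 1·(-1) + 1·3 + 1·3 + 1·0 + 1·(-1) = 4.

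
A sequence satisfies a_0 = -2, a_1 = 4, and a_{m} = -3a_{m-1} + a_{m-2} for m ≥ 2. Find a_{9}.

59734

The ordinary generating function has denominator 1 + 3y - y^2.
Iterating the recurrence: a_0,…,a_{9} = -2, 4, -14, 46, -152, 502, -1658, 5476, -18086, 59734.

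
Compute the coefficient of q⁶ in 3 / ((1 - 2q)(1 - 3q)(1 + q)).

Partial fractions give a closed form: a_n = (-4)·2^n + (27/4)·3^n + (1/4)·(-1)^n.
At n = 6: a_6 = 4665.

4665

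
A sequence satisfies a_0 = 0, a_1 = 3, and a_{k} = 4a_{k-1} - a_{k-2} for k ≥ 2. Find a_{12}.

6322680

The ordinary generating function has denominator 1 - 4z + z^2.
Iterating the recurrence: a_0,…,a_{12} = 0, 3, 12, 45, 168, 627, 2340, 8733, 32592, 121635, 453948, 1694157, 6322680.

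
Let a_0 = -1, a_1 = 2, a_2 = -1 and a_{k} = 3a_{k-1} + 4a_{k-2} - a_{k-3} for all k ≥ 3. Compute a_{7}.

The ordinary generating function has denominator 1 - 3x - 4x^2 + x^3.
Iterating the recurrence: a_0,…,a_{7} = -1, 2, -1, 6, 12, 61, 225, 907.

907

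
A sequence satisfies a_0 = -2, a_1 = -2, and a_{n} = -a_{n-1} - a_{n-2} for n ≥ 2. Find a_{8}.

The ordinary generating function has denominator 1 + x + x^2.
Iterating the recurrence: a_0,…,a_{8} = -2, -2, 4, -2, -2, 4, -2, -2, 4.

4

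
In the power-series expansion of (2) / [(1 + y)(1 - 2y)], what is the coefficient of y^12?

Partial fractions give a closed form: a_n = (2/3)·(-1)^n + (4/3)·2^n.
At n = 12: a_12 = 5462.

5462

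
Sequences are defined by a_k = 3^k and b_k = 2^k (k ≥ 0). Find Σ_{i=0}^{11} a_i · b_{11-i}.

Write out a_i and b_{11-i} for i = 0,…,11 and sum the products.
Σ = 1·2048 + 3·1024 + 9·512 + 27·256 + 81·128 + 243·64 + 729·32 + 2187·16 + 6561·8 + 19683·4 + 59049·2 + 177147·1 = 527345.

527345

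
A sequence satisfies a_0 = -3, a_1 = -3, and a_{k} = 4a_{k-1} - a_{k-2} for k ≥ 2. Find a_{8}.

-23859

The ordinary generating function has denominator 1 - 4q + q^2.
Iterating the recurrence: a_0,…,a_{8} = -3, -3, -9, -33, -123, -459, -1713, -6393, -23859.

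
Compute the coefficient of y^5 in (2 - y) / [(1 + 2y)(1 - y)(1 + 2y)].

-327

The denominator gives the recurrence a_n = −3a_(n−1) + 4a_(n−3) for n ≥ 3; the numerator fixes a_0 = 2, a_1 = -7, a_2 = 21.
Iterating: 2, -7, 21, -55, 137, -327, so a_5 = -327.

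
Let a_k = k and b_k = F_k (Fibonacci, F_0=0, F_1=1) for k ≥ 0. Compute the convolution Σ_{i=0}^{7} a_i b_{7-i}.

This is [x^7] in the product of the two ordinary generating functions.
Σ = 0·13 + 1·8 + 2·5 + 3·3 + 4·2 + 5·1 + 6·1 + 7·0 = 46.

46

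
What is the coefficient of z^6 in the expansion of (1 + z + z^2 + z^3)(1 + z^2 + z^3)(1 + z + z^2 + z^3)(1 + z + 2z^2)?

(1 + z + z^2 + z^3) has coefficients 1,1,1,1 for degrees 0…3.
(1 + z^2 + z^3) has coefficients 1,0,1,1,0,0,0 for degrees 0…6.
Multiplying by (1 + z + z^2 + z^3) gives running coefficients 1,1,2,3,2,2,1 for degrees 0…6.
Finally multiplying by (1 + z + 2z^2), the product of all factors after the first has coefficients 1,2,5,7,9,10,7 for degrees 0…6.
[z^6] = 1·7 + 1·10 + 1·9 + 1·7 = 33.

33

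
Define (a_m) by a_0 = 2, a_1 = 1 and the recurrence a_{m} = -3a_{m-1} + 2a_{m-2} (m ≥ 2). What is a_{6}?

The ordinary generating function has denominator 1 + 3q - 2q^2.
Iterating the recurrence: a_0,…,a_{6} = 2, 1, 1, -1, 5, -17, 61.

61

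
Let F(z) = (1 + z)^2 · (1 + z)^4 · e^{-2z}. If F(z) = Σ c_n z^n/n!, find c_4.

The EGF product rule gives c_4 = Σ_{k_1+k_2+k_3=4} C(4; k_1,k_2,k_3) · ∏ g_i(k_i), where (1+z)^2 gives the falling factorial (2)_k; (1+z)^4 gives the falling factorial (4)_k; e^{-2z} gives (-2)^k.
g_1(k) for k = 0…4: 1, 2, 2, 0, 0.
g_2(k) for k = 0…4: 1, 4, 12, 24, 24.
g_3(k) for k = 0…4: 1, -2, 4, -8, 16.
First combine the last two factors: h(k) = Σ_j C(k,j)·g_2(j)·g_3(k−j) for k = 0…4: 1, 2, 0, -8, 8.
c_4 = Σ_k C(4,k)·g_1(k)·h(4−k) = 1·1·8 + 4·2·(-8) = 8 − 64 = -56.

-56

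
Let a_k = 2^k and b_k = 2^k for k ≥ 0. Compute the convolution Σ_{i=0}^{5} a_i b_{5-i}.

192

Write out a_i and b_{5-i} for i = 0,…,5 and sum the products.
Σ = 1·32 + 2·16 + 4·8 + 8·4 + 16·2 + 32·1 = 192.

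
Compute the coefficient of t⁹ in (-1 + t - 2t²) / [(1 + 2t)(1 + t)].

The denominator gives the recurrence a_n = −3a_(n−1) − 2a_(n−2) for n ≥ 3; the numerator fixes a_0 = -1, a_1 = 4, a_2 = -12.
Iterating: -1, 4, -12, 28, -60, 124, -252, 508, -1020, 2044, so a_9 = 2044.

2044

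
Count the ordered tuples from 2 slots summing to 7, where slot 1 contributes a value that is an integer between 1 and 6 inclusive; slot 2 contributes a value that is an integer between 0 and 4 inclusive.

4

The generating function for the choices is (t + t^2 + t^3 + t^4 + t^5 + t^6)·(1 + t + t^2 + t^3 + t^4); the count is [t^7].
(t + t^2 + t^3 + t^4 + t^5 + t^6) has coefficients 0,1,1,1,1,1,1 for degrees 0…6.
(1 + t + t^2 + t^3 + t^4) has coefficients 1,1,1,1,1,0,0,0 for degrees 0…7.
[t^7] = 1·0 + 1·0 + 1·1 + 1·1 + 1·1 + 1·1 = 4.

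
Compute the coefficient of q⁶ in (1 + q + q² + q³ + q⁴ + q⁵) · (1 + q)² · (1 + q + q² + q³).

(1 + q + q² + q³ + q⁴ + q⁵) has coefficients 1,1,1,1,1,1 for degrees 0…5.
(1 + q)² has coefficients 1,2,1,0,0,0,0 for degrees 0…6.
Finally multiplying by (1 + q + q² + q³), the product of all factors after the first has coefficients 1,3,4,4,3,1,0 for degrees 0…6.
[q⁶] = 1·0 + 1·1 + 1·3 + 1·4 + 1·4 + 1·3 = 15.

15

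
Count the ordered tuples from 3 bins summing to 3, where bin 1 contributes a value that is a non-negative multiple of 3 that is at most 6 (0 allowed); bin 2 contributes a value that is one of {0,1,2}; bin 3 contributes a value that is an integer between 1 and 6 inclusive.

3

The generating function for the choices is (1 + t³ + t⁶)·(1 + t + t²)·(t + t² + t³ + t⁴ + t⁵ + t⁶); the count is [t³].
(1 + t³ + t⁶) has coefficients 1,0,0,1 for degrees 0…3.
(1 + t + t²) has coefficients 1,1,1,0 for degrees 0…3.
Finally multiplying by (t + t² + t³ + t⁴ + t⁵ + t⁶), the product of all factors after the first has coefficients 0,1,2,3 for degrees 0…3.
[t³] = 1·3 + 1·0 = 3.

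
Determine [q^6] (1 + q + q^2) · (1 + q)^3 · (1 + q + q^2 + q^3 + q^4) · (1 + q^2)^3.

(1 + q + q^2) has coefficients 1,1,1 for degrees 0…2.
(1 + q)^3 has coefficients 1,3,3,1,0,0,0 for degrees 0…6.
Multiplying by (1 + q + q^2 + q^3 + q^4) gives running coefficients 1,4,7,8,8,7,4 for degrees 0…6.
Finally multiplying by (1 + q^2)^3, the product of all factors after the first has coefficients 1,4,10,20,32,43,50 for degrees 0…6.
[q^6] = 1·50 + 1·43 + 1·32 = 125.

125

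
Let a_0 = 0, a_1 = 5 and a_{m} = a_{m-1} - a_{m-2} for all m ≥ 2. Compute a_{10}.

-5

The ordinary generating function has denominator 1 - q + q^2.
Iterating the recurrence: a_0,…,a_{10} = 0, 5, 5, 0, -5, -5, 0, 5, 5, 0, -5.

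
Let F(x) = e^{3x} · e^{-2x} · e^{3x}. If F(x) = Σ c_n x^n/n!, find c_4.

256

The EGF product rule gives c_4 = Σ_{k_1+k_2+k_3=4} C(4; k_1,k_2,k_3) · ∏ g_i(k_i), where e^{3x} gives (3)^k; e^{-2x} gives (-2)^k; e^{3x} gives (3)^k.
g_1(k) for k = 0…4: 1, 3, 9, 27, 81.
g_2(k) for k = 0…4: 1, -2, 4, -8, 16.
g_3(k) for k = 0…4: 1, 3, 9, 27, 81.
First combine the last two factors: h(k) = Σ_j C(k,j)·g_2(j)·g_3(k−j) for k = 0…4: 1, 1, 1, 1, 1.
c_4 = Σ_k C(4,k)·g_1(k)·h(4−k) = 1·1·1 + 4·3·1 + 6·9·1 + 4·27·1 + 1·81·1 = 1 + 12 + 54 + 108 + 81 = 256.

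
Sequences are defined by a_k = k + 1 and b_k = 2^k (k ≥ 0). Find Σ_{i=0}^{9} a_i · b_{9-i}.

The convolution is the x^9 coefficient of A(x)B(x).
Σ = 1·512 + 2·256 + 3·128 + 4·64 + 5·32 + 6·16 + 7·8 + 8·4 + 9·2 + 10·1 = 2036.

2036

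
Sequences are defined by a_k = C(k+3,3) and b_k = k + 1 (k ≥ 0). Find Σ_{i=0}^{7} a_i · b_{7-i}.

792

The convolution is the x^7 coefficient of A(x)B(x).
Σ = 1·8 + 4·7 + 10·6 + 20·5 + 35·4 + 56·3 + 84·2 + 120·1 = 792.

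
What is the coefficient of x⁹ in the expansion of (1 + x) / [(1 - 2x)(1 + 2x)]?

Partial fractions give a closed form: a_n = (3/4)·2^n + (1/4)·(-2)^n.
At n = 9: a_9 = 256.

256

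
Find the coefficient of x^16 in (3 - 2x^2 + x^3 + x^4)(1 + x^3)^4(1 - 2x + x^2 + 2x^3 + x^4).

12

(3 - 2x^2 + x^3 + x^4) has coefficients 3,0,-2,1,1 for degrees 0…4.
(1 + x^3)^4 has coefficients 1,0,0,4,0,0,6,0,0,4,0,0,1,0,0,0,0 for degrees 0…16.
Finally multiplying by (1 - 2x + x^2 + 2x^3 + x^4), the product of all factors after the first has coefficients 1,-2,1,6,-7,4,14,-8,6,16,-2,4,9,2,1,2,1 for degrees 0…16.
[x^16] = 3·1 − 2·1 + 1·2 + 1·9 = 12.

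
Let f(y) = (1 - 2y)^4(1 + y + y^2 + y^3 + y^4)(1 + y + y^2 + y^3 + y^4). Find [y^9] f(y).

8

(1 - 2y)^4 has coefficients 1,-8,24,-32,16 for degrees 0…4.
(1 + y + y^2 + y^3 + y^4) has coefficients 1,1,1,1,1,0,0,0,0,0 for degrees 0…9.
Finally multiplying by (1 + y + y^2 + y^3 + y^4), the product of all factors after the first has coefficients 1,2,3,4,5,4,3,2,1,0 for degrees 0…9.
[y^9] = 1·0 − 8·1 + 24·2 − 32·3 + 16·4 = 8.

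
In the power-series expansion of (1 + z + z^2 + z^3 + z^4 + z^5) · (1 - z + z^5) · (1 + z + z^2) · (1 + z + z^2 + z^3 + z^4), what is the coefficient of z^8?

(1 + z + z^2 + z^3 + z^4 + z^5) has coefficients 1,1,1,1,1,1 for degrees 0…5.
(1 - z + z^5) has coefficients 1,-1,0,0,0,1,0,0,0 for degrees 0…8.
Multiplying by (1 + z + z^2) gives running coefficients 1,0,0,-1,0,1,1,1,0 for degrees 0…8.
Finally multiplying by (1 + z + z^2 + z^3 + z^4), the product of all factors after the first has coefficients 1,1,1,0,0,0,1,2,3 for degrees 0…8.
[z^8] = 1·3 + 1·2 + 1·1 + 1·0 + 1·0 + 1·0 = 6.

6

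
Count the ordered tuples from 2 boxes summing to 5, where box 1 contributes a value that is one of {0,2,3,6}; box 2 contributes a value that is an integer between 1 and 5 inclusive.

The generating function for the choices is (1 + z² + z³ + z⁶)·(z + z² + z³ + z⁴ + z⁵); the count is [z⁵].
(1 + z² + z³ + z⁶) has coefficients 1,0,1,1,0,0 for degrees 0…5.
(z + z² + z³ + z⁴ + z⁵) has coefficients 0,1,1,1,1,1 for degrees 0…5.
[z⁵] = 1·1 + 1·1 + 1·1 = 3.

3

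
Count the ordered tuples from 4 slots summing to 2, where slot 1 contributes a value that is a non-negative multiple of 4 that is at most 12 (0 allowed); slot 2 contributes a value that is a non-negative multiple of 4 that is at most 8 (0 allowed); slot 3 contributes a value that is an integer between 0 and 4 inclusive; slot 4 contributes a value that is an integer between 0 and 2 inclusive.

3

The generating function for the choices is (1 + z^4 + z^8 + z^12)·(1 + z^4 + z^8)·(1 + z + z^2 + z^3 + z^4)·(1 + z + z^2); the count is [z^2].
(1 + z^4 + z^8 + z^12) has coefficients 1,0,0 for degrees 0…2.
(1 + z^4 + z^8) has coefficients 1,0,0 for degrees 0…2.
Multiplying by (1 + z + z^2 + z^3 + z^4) gives running coefficients 1,1,1 for degrees 0…2.
Finally multiplying by (1 + z + z^2), the product of all factors after the first has coefficients 1,2,3 for degrees 0…2.
[z^2] = 1·3 = 3.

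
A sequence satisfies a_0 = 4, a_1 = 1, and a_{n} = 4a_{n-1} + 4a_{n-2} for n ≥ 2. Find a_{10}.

The ordinary generating function has denominator 1 - 4t - 4t^2.
Iterating the recurrence: a_0,…,a_{10} = 4, 1, 20, 84, 416, 2000, 9664, 46656, 225280, 1087744, 5252096.

5252096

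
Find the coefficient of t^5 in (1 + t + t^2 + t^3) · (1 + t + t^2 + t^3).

(1 + t + t^2 + t^3) has coefficients 1,1,1,1 for degrees 0…3.
(1 + t + t^2 + t^3) has coefficients 1,1,1,1,0,0 for degrees 0…5.
[t^5] = 1·0 + 1·0 + 1·1 + 1·1 = 2.

2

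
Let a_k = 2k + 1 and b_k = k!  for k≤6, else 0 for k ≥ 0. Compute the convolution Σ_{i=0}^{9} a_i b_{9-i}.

6528

Write out a_i and b_{9-i} for i = 0,…,9 and sum the products.
Σ = 1·0 + 3·0 + 5·0 + 7·720 + 9·120 + 11·24 + 13·6 + 15·2 + 17·1 + 19·1 = 6528.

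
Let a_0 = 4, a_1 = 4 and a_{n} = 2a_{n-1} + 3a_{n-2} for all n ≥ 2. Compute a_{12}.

The ordinary generating function has denominator 1 - 2t - 3t^2.
Iterating the recurrence: a_0,…,a_{12} = 4, 4, 20, 52, 164, 484, 1460, 4372, 13124, 39364, 118100, 354292, 1062884.

1062884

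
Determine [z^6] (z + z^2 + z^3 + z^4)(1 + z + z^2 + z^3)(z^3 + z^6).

3

(z + z^2 + z^3 + z^4) has coefficients 0,1,1,1,1 for degrees 0…4.
(1 + z + z^2 + z^3) has coefficients 1,1,1,1,0,0,0 for degrees 0…6.
Finally multiplying by (z^3 + z^6), the product of all factors after the first has coefficients 0,0,0,1,1,1,2 for degrees 0…6.
[z^6] = 1·1 + 1·1 + 1·1 + 1·0 = 3.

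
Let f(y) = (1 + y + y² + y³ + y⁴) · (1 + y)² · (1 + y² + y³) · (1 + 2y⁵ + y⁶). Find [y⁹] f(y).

31

(1 + y + y² + y³ + y⁴) has coefficients 1,1,1,1,1 for degrees 0…4.
(1 + y)² has coefficients 1,2,1,0,0,0,0,0,0,0 for degrees 0…9.
Multiplying by (1 + y² + y³) gives running coefficients 1,2,2,3,3,1,0,0,0,0 for degrees 0…9.
Finally multiplying by (1 + 2y⁵ + y⁶), the product of all factors after the first has coefficients 1,2,2,3,3,3,5,6,8,9 for degrees 0…9.
[y⁹] = 1·9 + 1·8 + 1·6 + 1·5 + 1·3 = 31.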